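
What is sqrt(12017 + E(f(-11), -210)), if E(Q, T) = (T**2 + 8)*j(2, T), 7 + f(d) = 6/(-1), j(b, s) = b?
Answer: 3*sqrt(11137) ≈ 316.60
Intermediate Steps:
f(d) = -13 (f(d) = -7 + 6/(-1) = -7 + 6*(-1) = -7 - 6 = -13)
E(Q, T) = 16 + 2*T**2 (E(Q, T) = (T**2 + 8)*2 = (8 + T**2)*2 = 16 + 2*T**2)
sqrt(12017 + E(f(-11), -210)) = sqrt(12017 + (16 + 2*(-210)**2)) = sqrt(12017 + (16 + 2*44100)) = sqrt(12017 + (16 + 88200)) = sqrt(12017 + 88216) = sqrt(100233) = 3*sqrt(11137)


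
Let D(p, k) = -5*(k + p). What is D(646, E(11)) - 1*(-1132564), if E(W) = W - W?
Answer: 1129334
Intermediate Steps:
E(W) = 0
D(p, k) = -5*k - 5*p
D(646, E(11)) - 1*(-1132564) = (-5*0 - 5*646) - 1*(-1132564) = (0 - 3230) + 1132564 = -3230 + 1132564 = 1129334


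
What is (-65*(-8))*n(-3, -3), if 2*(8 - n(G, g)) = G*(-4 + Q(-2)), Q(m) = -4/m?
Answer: 2600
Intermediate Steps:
n(G, g) = 8 + G (n(G, g) = 8 - G*(-4 - 4/(-2))/2 = 8 - G*(-4 - 4*(-½))/2 = 8 - G*(-4 + 2)/2 = 8 - G*(-2)/2 = 8 - (-1)*G = 8 + G)
(-65*(-8))*n(-3, -3) = (-65*(-8))*(8 - 3) = 520*5 = 2600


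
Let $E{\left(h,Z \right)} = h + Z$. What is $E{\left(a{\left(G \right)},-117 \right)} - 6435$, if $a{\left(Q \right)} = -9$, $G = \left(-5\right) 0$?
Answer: $-6561$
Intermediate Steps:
$G = 0$
$E{\left(h,Z \right)} = Z + h$
$E{\left(a{\left(G \right)},-117 \right)} - 6435 = \left(-117 - 9\right) - 6435 = -126 - 6435 = -6561$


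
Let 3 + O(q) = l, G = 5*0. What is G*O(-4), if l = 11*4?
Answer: 0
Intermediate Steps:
l = 44
G = 0
O(q) = 41 (O(q) = -3 + 44 = 41)
G*O(-4) = 0*41 = 0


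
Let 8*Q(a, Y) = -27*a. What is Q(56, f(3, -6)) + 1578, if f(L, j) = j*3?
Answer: 1389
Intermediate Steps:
f(L, j) = 3*j
Q(a, Y) = -27*a/8 (Q(a, Y) = (-27*a)/8 = -27*a/8)
Q(56, f(3, -6)) + 1578 = -27/8*56 + 1578 = -189 + 1578 = 1389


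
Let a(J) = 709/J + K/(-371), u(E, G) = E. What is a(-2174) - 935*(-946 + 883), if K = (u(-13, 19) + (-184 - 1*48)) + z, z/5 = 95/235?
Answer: 2232985442637/37908038 ≈ 58905.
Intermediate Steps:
z = 95/47 (z = 5*(95/235) = 5*(95*(1/235)) = 5*(19/47) = 95/47 ≈ 2.0213)
K = -11420/47 (K = (-13 + (-184 - 1*48)) + 95/47 = (-13 + (-184 - 48)) + 95/47 = (-13 - 232) + 95/47 = -245 + 95/47 = -11420/47 ≈ -242.98)
a(J) = 11420/17437 + 709/J (a(J) = 709/J - 11420/47/(-371) = 709/J - 11420/47*(-1/371) = 709/J + 11420/17437 = 11420/17437 + 709/J)
a(-2174) - 935*(-946 + 883) = (11420/17437 + 709/(-2174)) - 935*(-946 + 883) = (11420/17437 + 709*(-1/2174)) - 935*(-63) = (11420/17437 - 709/2174) + 58905 = 12464247/37908038 + 58905 = 2232985442637/37908038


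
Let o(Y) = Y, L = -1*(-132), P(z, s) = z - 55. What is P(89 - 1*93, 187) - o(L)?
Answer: -191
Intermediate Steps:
P(z, s) = -55 + z
L = 132
P(89 - 1*93, 187) - o(L) = (-55 + (89 - 1*93)) - 1*132 = (-55 + (89 - 93)) - 132 = (-55 - 4) - 132 = -59 - 132 = -191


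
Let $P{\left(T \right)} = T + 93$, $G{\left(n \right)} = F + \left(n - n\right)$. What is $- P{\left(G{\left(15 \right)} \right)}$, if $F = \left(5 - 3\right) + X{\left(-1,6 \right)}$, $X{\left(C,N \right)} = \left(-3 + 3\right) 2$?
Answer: $-95$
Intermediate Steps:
$X{\left(C,N \right)} = 0$ ($X{\left(C,N \right)} = 0 \cdot 2 = 0$)
$F = 2$ ($F = \left(5 - 3\right) + 0 = 2 + 0 = 2$)
$G{\left(n \right)} = 2$ ($G{\left(n \right)} = 2 + \left(n - n\right) = 2 + 0 = 2$)
$P{\left(T \right)} = 93 + T$
$- P{\left(G{\left(15 \right)} \right)} = - (93 + 2) = \left(-1\right) 95 = -95$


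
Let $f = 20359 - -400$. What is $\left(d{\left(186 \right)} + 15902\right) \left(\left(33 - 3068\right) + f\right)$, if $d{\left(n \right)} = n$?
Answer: $285143712$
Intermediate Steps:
$f = 20759$ ($f = 20359 + 400 = 20759$)
$\left(d{\left(186 \right)} + 15902\right) \left(\left(33 - 3068\right) + f\right) = \left(186 + 15902\right) \left(\left(33 - 3068\right) + 20759\right) = 16088 \left(\left(33 - 3068\right) + 20759\right) = 16088 \left(-3035 + 20759\right) = 16088 \cdot 17724 = 285143712$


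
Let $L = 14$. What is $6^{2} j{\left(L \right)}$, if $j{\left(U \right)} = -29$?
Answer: $-1044$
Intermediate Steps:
$6^{2} j{\left(L \right)} = 6^{2} \left(-29\right) = 36 \left(-29\right) = -1044$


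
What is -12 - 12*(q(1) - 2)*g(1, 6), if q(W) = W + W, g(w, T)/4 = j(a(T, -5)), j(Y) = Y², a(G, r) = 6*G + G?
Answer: -12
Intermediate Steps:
a(G, r) = 7*G
g(w, T) = 196*T² (g(w, T) = 4*(7*T)² = 4*(49*T²) = 196*T²)
q(W) = 2*W
-12 - 12*(q(1) - 2)*g(1, 6) = -12 - 12*(2*1 - 2)*196*6² = -12 - 12*(2 - 2)*196*36 = -12 - 0*7056 = -12 - 12*0 = -12 + 0 = -12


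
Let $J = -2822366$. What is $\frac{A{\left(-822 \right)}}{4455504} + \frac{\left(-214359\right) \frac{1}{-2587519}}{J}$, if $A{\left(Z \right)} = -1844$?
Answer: $- \frac{1683443746987139}{4067276805634080852} \approx -0.0004139$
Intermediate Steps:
$\frac{A{\left(-822 \right)}}{4455504} + \frac{\left(-214359\right) \frac{1}{-2587519}}{J} = - \frac{1844}{4455504} + \frac{\left(-214359\right) \frac{1}{-2587519}}{-2822366} = \left(-1844\right) \frac{1}{4455504} + \left(-214359\right) \left(- \frac{1}{2587519}\right) \left(- \frac{1}{2822366}\right) = - \frac{461}{1113876} + \frac{214359}{2587519} \left(- \frac{1}{2822366}\right) = - \frac{461}{1113876} - \frac{214359}{7302925649954} = - \frac{1683443746987139}{4067276805634080852}$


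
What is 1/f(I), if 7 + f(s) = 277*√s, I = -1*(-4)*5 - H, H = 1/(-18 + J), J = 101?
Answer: 83/18184192 + 277*√137697/127289344 ≈ 0.00081208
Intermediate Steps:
H = 1/83 (H = 1/(-18 + 101) = 1/83 ≈ 0.012048)
I = 1659/83 (I = -1*(-4)*5 - 1*1/83 = 4*5 - 1/83 = 20 - 1/83 = 1659/83 ≈ 19.988)
f(s) = -7 + 277*√s
1/f(I) = 1/(-7 + 277*√(1659/83)) = 1/(-7 + 277*(√137697/83)) = 1/(-7 + 277*√137697/83)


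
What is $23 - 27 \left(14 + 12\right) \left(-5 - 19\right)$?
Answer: $16871$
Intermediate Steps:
$23 - 27 \left(14 + 12\right) \left(-5 - 19\right) = 23 - 27 \cdot 26 \left(-24\right) = 23 - -16848 = 23 + 16848 = 16871$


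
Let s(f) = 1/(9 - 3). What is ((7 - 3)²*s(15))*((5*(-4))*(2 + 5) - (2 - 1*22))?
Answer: -320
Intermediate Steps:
s(f) = ⅙ (s(f) = 1/6 = ⅙)
((7 - 3)²*s(15))*((5*(-4))*(2 + 5) - (2 - 1*22)) = ((7 - 3)²*(⅙))*((5*(-4))*(2 + 5) - (2 - 1*22)) = (4²*(⅙))*(-20*7 - (2 - 22)) = (16*(⅙))*(-140 - 1*(-20)) = 8*(-140 + 20)/3 = (8/3)*(-120) = -320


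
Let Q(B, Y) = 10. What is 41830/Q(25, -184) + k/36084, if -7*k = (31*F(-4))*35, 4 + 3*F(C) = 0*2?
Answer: 3651764/873 ≈ 4183.0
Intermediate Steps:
F(C) = -4/3 (F(C) = -4/3 + (0*2)/3 = -4/3 + (1/3)*0 = -4/3 + 0 = -4/3)
k = 620/3 (k = -31*(-4/3)*35/7 = -(-124)*35/21 = -1/7*(-4340/3) = 620/3 ≈ 206.67)
41830/Q(25, -184) + k/36084 = 41830/10 + (620/3)/36084 = 41830*(1/10) + (620/3)*(1/36084) = 4183 + 5/873 = 3651764/873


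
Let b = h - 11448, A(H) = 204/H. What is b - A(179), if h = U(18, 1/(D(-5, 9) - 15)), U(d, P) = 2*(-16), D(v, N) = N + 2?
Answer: -2055124/179 ≈ -11481.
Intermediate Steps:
D(v, N) = 2 + N
U(d, P) = -32
h = -32
b = -11480 (b = -32 - 11448 = -11480)
b - A(179) = -11480 - 204/179 = -2055124/179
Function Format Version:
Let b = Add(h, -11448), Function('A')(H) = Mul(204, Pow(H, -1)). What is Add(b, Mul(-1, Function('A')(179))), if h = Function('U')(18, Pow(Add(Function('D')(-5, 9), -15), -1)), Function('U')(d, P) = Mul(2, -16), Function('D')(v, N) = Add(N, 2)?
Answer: Rational(-2055124, 179) ≈ -11481.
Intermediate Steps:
Function('D')(v, N) = Add(2, N)
Function('U')(d, P) = -32
h = -32
b = -11480 (b = Add(-32, -11448) = -11480)
Add(b, Mul(-1, Function('A')(179))) = Add(-11480, Mul(-1, Mul(204, Pow(179, -1)))) = Add(-11480, Mul(-1, Mul(204, Rational(1, 179)))) = Add(-11480, Mul(-1, Rational(204, 179))) = Add(-11480, Rational(-204, 179)) = Rational(-2055124, 179)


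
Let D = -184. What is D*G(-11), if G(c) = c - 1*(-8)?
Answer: 552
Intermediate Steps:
G(c) = 8 + c (G(c) = c + 8 = 8 + c)
D*G(-11) = -184*(8 - 11) = -184*(-3) = 552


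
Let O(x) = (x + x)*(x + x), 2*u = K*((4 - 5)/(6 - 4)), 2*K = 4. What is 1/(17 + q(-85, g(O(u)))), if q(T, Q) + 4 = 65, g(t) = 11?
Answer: 1/78 ≈ 0.012821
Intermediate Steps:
K = 2 (K = (½)*4 = 2)
u = -½ (u = (2*((4 - 5)/(6 - 4)))/2 = (2*(-1/2))/2 = (2*(-1*½))/2 = (2*(-½))/2 = (½)*(-1) = -½ ≈ -0.50000)
O(x) = 4*x² (O(x) = (2*x)*(2*x) = 4*x²)
q(T, Q) = 61 (q(T, Q) = -4 + 65 = 61)
1/(17 + q(-85, g(O(u)))) = 1/(17 + 61) = 1/78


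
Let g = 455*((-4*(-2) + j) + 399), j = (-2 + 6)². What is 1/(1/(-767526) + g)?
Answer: 767526/147721891589 ≈ 5.1957e-6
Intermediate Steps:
j = 16 (j = 4² = 16)
g = 192465 (g = 455*((-4*(-2) + 16) + 399) = 455*((8 + 16) + 399) = 455*(24 + 399) = 455*423 = 192465)
1/(1/(-767526) + g) = 1/(1/(-767526) + 192465) = 1/(-1/767526 + 192465) = 1/(147721891589/767526) = 767526/147721891589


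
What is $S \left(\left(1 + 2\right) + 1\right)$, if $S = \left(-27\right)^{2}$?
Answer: $2916$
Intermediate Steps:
$S = 729$
$S \left(\left(1 + 2\right) + 1\right) = 729 \left(\left(1 + 2\right) + 1\right) = 729 \left(3 + 1\right) = 729 \cdot 4 = 2916$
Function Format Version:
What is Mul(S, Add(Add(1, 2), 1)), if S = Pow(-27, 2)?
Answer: 2916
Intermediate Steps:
S = 729
Mul(S, Add(Add(1, 2), 1)) = Mul(729, Add(Add(1, 2), 1)) = Mul(729, Add(3, 1)) = Mul(729, 4) = 2916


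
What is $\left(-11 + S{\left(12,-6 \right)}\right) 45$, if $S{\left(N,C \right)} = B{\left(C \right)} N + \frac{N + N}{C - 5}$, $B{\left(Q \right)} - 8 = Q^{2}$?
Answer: $\frac{254835}{11} \approx 23167.0$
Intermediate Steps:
$B{\left(Q \right)} = 8 + Q^{2}$
$S{\left(N,C \right)} = N \left(8 + C^{2}\right) + \frac{2 N}{-5 + C}$ ($S{\left(N,C \right)} = \left(8 + C^{2}\right) N + \frac{N + N}{C - 5} = N \left(8 + C^{2}\right) + \frac{2 N}{-5 + C}$)
$\left(-11 + S{\left(12,-6 \right)}\right) 45 = \left(-11 + \frac{12 \left(-38 - 5 \left(-6\right)^{2} - 6 \left(8 + \left(-6\right)^{2}\right)\right)}{-5 - 6}\right) 45 = \left(-11 + \frac{12 \left(-38 - 180 - 6 \left(8 + 36\right)\right)}{-11}\right) 45 = \left(-11 + 12 \left(- \frac{1}{11}\right) \left(-38 - 180 - 264\right)\right) 45 = \left(-11 + 12 \left(- \frac{1}{11}\right) \left(-482\right)\right) 45 = \left(-11 + \frac{5784}{11}\right) 45 = \frac{5663}{11} \cdot 45 = \frac{254835}{11}$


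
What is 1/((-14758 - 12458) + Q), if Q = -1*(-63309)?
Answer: 1/36093 ≈ 2.7706e-5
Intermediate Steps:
Q = 63309
1/((-14758 - 12458) + Q) = 1/((-14758 - 12458) + 63309) = 1/(-27216 + 63309) = 1/36093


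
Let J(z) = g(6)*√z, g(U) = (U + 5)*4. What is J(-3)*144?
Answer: 6336*I*√3 ≈ 10974.0*I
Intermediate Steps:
g(U) = 20 + 4*U (g(U) = (5 + U)*4 = 20 + 4*U)
J(z) = 44*√z (J(z) = (20 + 4*6)*√z = (20 + 24)*√z = 44*√z)
J(-3)*144 = (44*√(-3))*144 = (44*(I*√3))*144 = (44*I*√3)*144 = 6336*I*√3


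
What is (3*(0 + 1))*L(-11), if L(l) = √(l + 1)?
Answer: 3*I*√10 ≈ 9.4868*I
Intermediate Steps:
L(l) = √(1 + l)
(3*(0 + 1))*L(-11) = (3*(0 + 1))*√(1 - 11) = (3*1)*√(-10) = 3*(I*√10) = 3*I*√10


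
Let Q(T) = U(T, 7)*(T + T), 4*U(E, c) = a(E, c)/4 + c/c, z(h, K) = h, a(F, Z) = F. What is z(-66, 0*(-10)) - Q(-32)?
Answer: -178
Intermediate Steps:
U(E, c) = ¼ + E/16 (U(E, c) = (E/4 + c/c)/4 = (E*(¼) + 1)/4 = (E/4 + 1)/4 = (1 + E/4)/4 = ¼ + E/16)
Q(T) = 2*T*(¼ + T/16) (Q(T) = (¼ + T/16)*(T + T) = (¼ + T/16)*(2*T) = 2*T*(¼ + T/16))
z(-66, 0*(-10)) - Q(-32) = -66 - (-32)*(4 - 32)/8 = -66 - (-32)*(-28)/8 = -66 - 1*112 = -66 - 112 = -178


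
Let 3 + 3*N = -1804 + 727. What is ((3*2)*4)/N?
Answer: -1/15 ≈ -0.066667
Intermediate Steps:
N = -360 (N = -1 + (-1804 + 727)/3 = -1 + (⅓)*(-1077) = -1 - 359 = -360)
((3*2)*4)/N = ((3*2)*4)/(-360) = -4/60 = -1/360*24 = -1/15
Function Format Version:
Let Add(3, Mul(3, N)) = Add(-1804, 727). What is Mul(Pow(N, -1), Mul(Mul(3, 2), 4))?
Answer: Rational(-1, 15) ≈ -0.066667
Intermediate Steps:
N = -360 (N = Add(-1, Mul(Rational(1, 3), Add(-1804, 727))) = Add(-1, Mul(Rational(1, 3), -1077)) = Add(-1, -359) = -360)
Mul(Pow(N, -1), Mul(Mul(3, 2), 4)) = Mul(Pow(-360, -1), Mul(Mul(3, 2), 4)) = Mul(Rational(-1, 360), Mul(6, 4)) = Mul(Rational(-1, 360), 24) = Rational(-1, 15)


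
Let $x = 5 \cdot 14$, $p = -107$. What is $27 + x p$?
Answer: $-7463$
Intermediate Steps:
$x = 70$
$27 + x p = 27 + 70 \left(-107\right) = 27 - 7490 = -7463$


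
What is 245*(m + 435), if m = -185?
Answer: 61250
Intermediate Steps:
245*(m + 435) = 245*(-185 + 435) = 245*250 = 61250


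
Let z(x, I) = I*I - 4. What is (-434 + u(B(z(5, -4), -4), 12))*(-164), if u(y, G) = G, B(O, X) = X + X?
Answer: 69208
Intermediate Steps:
z(x, I) = -4 + I² (z(x, I) = I² - 4 = -4 + I²)
B(O, X) = 2*X
(-434 + u(B(z(5, -4), -4), 12))*(-164) = (-434 + 12)*(-164) = -422*(-164) = 69208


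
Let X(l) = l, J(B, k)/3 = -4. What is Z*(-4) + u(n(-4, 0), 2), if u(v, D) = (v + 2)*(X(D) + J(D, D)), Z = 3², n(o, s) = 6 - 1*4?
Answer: -76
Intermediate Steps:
J(B, k) = -12 (J(B, k) = 3*(-4) = -12)
n(o, s) = 2 (n(o, s) = 6 - 4 = 2)
Z = 9
u(v, D) = (-12 + D)*(2 + v) (u(v, D) = (v + 2)*(D - 12) = (2 + v)*(-12 + D) = (-12 + D)*(2 + v))
Z*(-4) + u(n(-4, 0), 2) = 9*(-4) + (-24 - 12*2 + 2*2 + 2*2) = -36 + (-24 - 24 + 4 + 4) = -36 - 40 = -76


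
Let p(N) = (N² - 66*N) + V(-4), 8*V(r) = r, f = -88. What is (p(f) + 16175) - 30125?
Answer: -797/2 ≈ -398.50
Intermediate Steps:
V(r) = r/8
p(N) = -½ + N² - 66*N (p(N) = (N² - 66*N) + (⅛)*(-4) = (N² - 66*N) - ½ = -½ + N² - 66*N)
(p(f) + 16175) - 30125 = ((-½ + (-88)² - 66*(-88)) + 16175) - 30125 = ((-½ + 7744 + 5808) + 16175) - 30125 = (27103/2 + 16175) - 30125 = 59453/2 - 30125 = -797/2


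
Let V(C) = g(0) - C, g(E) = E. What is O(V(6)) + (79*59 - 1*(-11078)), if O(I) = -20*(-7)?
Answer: 15879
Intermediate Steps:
V(C) = -C (V(C) = 0 - C = -C)
O(I) = 140
O(V(6)) + (79*59 - 1*(-11078)) = 140 + (79*59 - 1*(-11078)) = 140 + (4661 + 11078) = 140 + 15739 = 15879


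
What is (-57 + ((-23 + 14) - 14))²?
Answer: 6400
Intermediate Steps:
(-57 + ((-23 + 14) - 14))² = (-57 + (-9 - 14))² = (-57 - 23)² = (-80)² = 6400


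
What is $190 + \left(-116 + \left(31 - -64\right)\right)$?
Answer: $169$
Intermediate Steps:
$190 + \left(-116 + \left(31 - -64\right)\right) = 190 + \left(-116 + \left(31 + 64\right)\right) = 190 + \left(-116 + 95\right) = 190 - 21 = 169$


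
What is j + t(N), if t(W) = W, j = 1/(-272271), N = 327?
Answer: 89032616/272271 ≈ 327.00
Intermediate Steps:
j = -1/272271 ≈ -3.6728e-6
j + t(N) = -1/272271 + 327 = 89032616/272271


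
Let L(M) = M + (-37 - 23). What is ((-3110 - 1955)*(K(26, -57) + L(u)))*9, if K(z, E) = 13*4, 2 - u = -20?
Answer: -638190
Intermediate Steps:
u = 22 (u = 2 - 1*(-20) = 2 + 20 = 22)
K(z, E) = 52
L(M) = -60 + M (L(M) = M - 60 = -60 + M)
((-3110 - 1955)*(K(26, -57) + L(u)))*9 = ((-3110 - 1955)*(52 + (-60 + 22)))*9 = -5065*(52 - 38)*9 = -5065*14*9 = -70910*9 = -638190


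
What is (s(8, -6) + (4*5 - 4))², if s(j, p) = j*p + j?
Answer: 576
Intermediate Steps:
s(j, p) = j + j*p
(s(8, -6) + (4*5 - 4))² = (8*(1 - 6) + (4*5 - 4))² = (8*(-5) + (20 - 4))² = (-40 + 16)² = (-24)² = 576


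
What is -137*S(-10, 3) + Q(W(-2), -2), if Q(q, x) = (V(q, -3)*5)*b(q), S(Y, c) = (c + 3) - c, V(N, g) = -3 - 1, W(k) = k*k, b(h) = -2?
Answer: -371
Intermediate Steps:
W(k) = k²
V(N, g) = -4
S(Y, c) = 3 (S(Y, c) = (3 + c) - c = 3)
Q(q, x) = 40 (Q(q, x) = -4*5*(-2) = -20*(-2) = 40)
-137*S(-10, 3) + Q(W(-2), -2) = -137*3 + 40 = -411 + 40 = -371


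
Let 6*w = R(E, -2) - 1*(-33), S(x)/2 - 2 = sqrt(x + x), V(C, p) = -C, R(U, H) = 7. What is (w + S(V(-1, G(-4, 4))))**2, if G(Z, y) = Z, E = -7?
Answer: 1096/9 + 128*sqrt(2)/3 ≈ 182.12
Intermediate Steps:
S(x) = 4 + 2*sqrt(2)*sqrt(x) (S(x) = 4 + 2*sqrt(x + x) = 4 + 2*sqrt(2*x) = 4 + 2*(sqrt(2)*sqrt(x)) = 4 + 2*sqrt(2)*sqrt(x))
w = 20/3 (w = (7 - 1*(-33))/6 = (7 + 33)/6 = (1/6)*40 = 20/3 ≈ 6.6667)
(w + S(V(-1, G(-4, 4))))**2 = (20/3 + (4 + 2*sqrt(2)*sqrt(-1*(-1))))**2 = (20/3 + (4 + 2*sqrt(2)*sqrt(1)))**2 = (20/3 + (4 + 2*sqrt(2)*1))**2 = (20/3 + (4 + 2*sqrt(2)))**2 = (32/3 + 2*sqrt(2))**2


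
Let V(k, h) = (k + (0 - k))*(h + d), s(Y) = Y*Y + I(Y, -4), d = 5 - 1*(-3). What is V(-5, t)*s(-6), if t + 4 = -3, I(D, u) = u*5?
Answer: 0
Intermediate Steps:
I(D, u) = 5*u
t = -7 (t = -4 - 3 = -7)
d = 8 (d = 5 + 3 = 8)
s(Y) = -20 + Y² (s(Y) = Y*Y + 5*(-4) = Y² - 20 = -20 + Y²)
V(k, h) = 0 (V(k, h) = (k + (0 - k))*(h + 8) = (k - k)*(8 + h) = 0*(8 + h) = 0)
V(-5, t)*s(-6) = 0*(-20 + (-6)²) = 0*(-20 + 36) = 0*16 = 0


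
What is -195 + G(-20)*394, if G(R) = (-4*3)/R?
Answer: 207/5 ≈ 41.400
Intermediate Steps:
G(R) = -12/R
-195 + G(-20)*394 = -195 - 12/(-20)*394 = -195 - 12*(-1/20)*394 = -195 + (3/5)*394 = -195 + 1182/5 = 207/5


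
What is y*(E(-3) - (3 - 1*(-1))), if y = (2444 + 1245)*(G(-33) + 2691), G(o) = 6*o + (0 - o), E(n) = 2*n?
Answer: -93184140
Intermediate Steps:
G(o) = 5*o (G(o) = 6*o - o = 5*o)
y = 9318414 (y = (2444 + 1245)*(5*(-33) + 2691) = 3689*(-165 + 2691) = 3689*2526 = 9318414)
y*(E(-3) - (3 - 1*(-1))) = 9318414*(2*(-3) - (3 - 1*(-1))) = 9318414*(-6 - (3 + 1)) = 9318414*(-6 - 1*4) = 9318414*(-6 - 4) = 9318414*(-10) = -93184140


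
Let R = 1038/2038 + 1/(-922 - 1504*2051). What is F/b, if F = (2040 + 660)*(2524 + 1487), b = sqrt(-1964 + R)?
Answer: -3609900*I*sqrt(50476603643892313008954)/3318472551547 ≈ -2.444e+5*I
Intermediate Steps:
R = 2582400775/5070264794 (R = 1038*(1/2038) + (1/2051)/(-2426) = 519/1019 - 1/2426*1/2051 = 519/1019 - 1/4975726 = 2582400775/5070264794 ≈ 0.50932)
b = I*sqrt(50476603643892313008954)/5070264794 (b = sqrt(-1964 + 2582400775/5070264794) = sqrt(-9955417654641/5070264794) = I*sqrt(50476603643892313008954)/5070264794 ≈ 44.311*I)
F = 10829700 (F = 2700*4011 = 10829700)
F/b = 10829700/((I*sqrt(50476603643892313008954)/5070264794)) = 10829700*(-I*sqrt(50476603643892313008954)/9955417654641) = -3609900*I*sqrt(50476603643892313008954)/3318472551547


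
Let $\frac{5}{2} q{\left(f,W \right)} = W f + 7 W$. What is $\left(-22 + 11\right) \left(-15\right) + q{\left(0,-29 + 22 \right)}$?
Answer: $\frac{727}{5} \approx 145.4$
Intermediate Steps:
$q{\left(f,W \right)} = \frac{14 W}{5} + \frac{2 W f}{5}$ ($q{\left(f,W \right)} = \frac{2 \left(W f + 7 W\right)}{5} = \frac{2 \left(7 W + W f\right)}{5} = \frac{14 W}{5} + \frac{2 W f}{5}$)
$\left(-22 + 11\right) \left(-15\right) + q{\left(0,-29 + 22 \right)} = \left(-22 + 11\right) \left(-15\right) + \frac{2 \left(-29 + 22\right) \left(7 + 0\right)}{5} = \left(-11\right) \left(-15\right) + \frac{2}{5} \left(-7\right) 7 = 165 - \frac{98}{5} = \frac{727}{5}$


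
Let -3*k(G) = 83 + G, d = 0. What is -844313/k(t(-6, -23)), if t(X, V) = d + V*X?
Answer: 2532939/221 ≈ 11461.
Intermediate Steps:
t(X, V) = V*X (t(X, V) = 0 + V*X = V*X)
k(G) = -83/3 - G/3 (k(G) = -(83 + G)/3 = -83/3 - G/3)
-844313/k(t(-6, -23)) = -844313/(-83/3 - (-23)*(-6)/3) = -844313/(-83/3 - 1/3*138) = -844313/(-83/3 - 46) = -844313/(-221/3) = -844313*(-3/221) = 2532939/221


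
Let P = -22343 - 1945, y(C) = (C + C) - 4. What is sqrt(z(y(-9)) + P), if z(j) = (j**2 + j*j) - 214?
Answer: 41*I*sqrt(14) ≈ 153.41*I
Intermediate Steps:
y(C) = -4 + 2*C (y(C) = 2*C - 4 = -4 + 2*C)
P = -24288
z(j) = -214 + 2*j**2 (z(j) = (j**2 + j**2) - 214 = 2*j**2 - 214 = -214 + 2*j**2)
sqrt(z(y(-9)) + P) = sqrt((-214 + 2*(-4 + 2*(-9))**2) - 24288) = sqrt((-214 + 2*(-4 - 18)**2) - 24288) = sqrt((-214 + 2*(-22)**2) - 24288) = sqrt((-214 + 2*484) - 24288) = sqrt((-214 + 968) - 24288) = sqrt(754 - 24288) = sqrt(-23534) = 41*I*sqrt(14)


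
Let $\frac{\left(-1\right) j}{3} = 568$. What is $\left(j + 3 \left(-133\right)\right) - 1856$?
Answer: $-3959$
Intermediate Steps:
$j = -1704$ ($j = \left(-3\right) 568 = -1704$)
$\left(j + 3 \left(-133\right)\right) - 1856 = \left(-1704 + 3 \left(-133\right)\right) - 1856 = \left(-1704 - 399\right) - 1856 = -2103 - 1856 = -3959$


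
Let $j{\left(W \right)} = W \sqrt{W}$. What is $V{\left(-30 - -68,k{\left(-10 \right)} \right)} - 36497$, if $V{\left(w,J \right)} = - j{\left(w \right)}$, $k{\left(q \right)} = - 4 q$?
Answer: $-36497 - 38 \sqrt{38} \approx -36731.0$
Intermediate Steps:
$j{\left(W \right)} = W^{\frac{3}{2}}$
$V{\left(w,J \right)} = - w^{\frac{3}{2}}$
$V{\left(-30 - -68,k{\left(-10 \right)} \right)} - 36497 = - \left(-30 - -68\right)^{\frac{3}{2}} - 36497 = - \left(-30 + 68\right)^{\frac{3}{2}} - 36497 = - 38^{\frac{3}{2}} - 36497 = - 38 \sqrt{38} - 36497 = -36497 - 38 \sqrt{38}$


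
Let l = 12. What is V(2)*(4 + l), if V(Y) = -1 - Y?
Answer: -48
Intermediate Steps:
V(2)*(4 + l) = (-1 - 1*2)*(4 + 12) = (-1 - 2)*16 = -3*16 = -48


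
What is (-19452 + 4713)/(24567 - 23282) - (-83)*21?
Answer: 2225016/1285 ≈ 1731.5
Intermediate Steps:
(-19452 + 4713)/(24567 - 23282) - (-83)*21 = -14739/1285 - 1*(-1743) = -14739*1/1285 + 1743 = -14739/1285 + 1743 = 2225016/1285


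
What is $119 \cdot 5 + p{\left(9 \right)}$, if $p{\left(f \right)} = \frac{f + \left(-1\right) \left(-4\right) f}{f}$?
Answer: $600$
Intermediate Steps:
$p{\left(f \right)} = 5$ ($p{\left(f \right)} = \frac{f + 4 f}{f} = \frac{5 f}{f} = 5$)
$119 \cdot 5 + p{\left(9 \right)} = 119 \cdot 5 + 5 = 595 + 5 = 600$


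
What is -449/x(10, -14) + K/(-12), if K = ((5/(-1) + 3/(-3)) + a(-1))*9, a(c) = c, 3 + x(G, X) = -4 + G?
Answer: -1733/12 ≈ -144.42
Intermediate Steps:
x(G, X) = -7 + G (x(G, X) = -3 + (-4 + G) = -7 + G)
K = -63 (K = ((5/(-1) + 3/(-3)) - 1)*9 = ((5*(-1) + 3*(-⅓)) - 1)*9 = ((-5 - 1) - 1)*9 = (-6 - 1)*9 = -7*9 = -63)
-449/x(10, -14) + K/(-12) = -449/(-7 + 10) - 63/(-12) = -449/3 - 63*(-1/12) = -449*⅓ + 21/4 = -449/3 + 21/4 = -1733/12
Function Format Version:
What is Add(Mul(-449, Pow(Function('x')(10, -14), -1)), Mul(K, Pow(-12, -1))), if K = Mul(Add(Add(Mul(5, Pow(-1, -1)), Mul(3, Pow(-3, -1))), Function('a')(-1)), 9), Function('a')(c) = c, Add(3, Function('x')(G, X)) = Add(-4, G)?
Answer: Rational(-1733, 12) ≈ -144.42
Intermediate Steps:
Function('x')(G, X) = Add(-7, G) (Function('x')(G, X) = Add(-3, Add(-4, G)) = Add(-7, G))
K = -63 (K = Mul(Add(Add(Mul(5, Pow(-1, -1)), Mul(3, Pow(-3, -1))), -1), 9) = Mul(Add(Add(Mul(5, -1), Mul(3, Rational(-1, 3))), -1), 9) = Mul(Add(Add(-5, -1), -1), 9) = Mul(Add(-6, -1), 9) = Mul(-7, 9) = -63)
Add(Mul(-449, Pow(Function('x')(10, -14), -1)), Mul(K, Pow(-12, -1))) = Add(Mul(-449, Pow(Add(-7, 10), -1)), Mul(-63, Pow(-12, -1))) = Add(Mul(-449, Pow(3, -1)), Mul(-63, Rational(-1, 12))) = Add(Mul(-449, Rational(1, 3)), Rational(21, 4)) = Add(Rational(-449, 3), Rational(21, 4)) = Rational(-1733, 12)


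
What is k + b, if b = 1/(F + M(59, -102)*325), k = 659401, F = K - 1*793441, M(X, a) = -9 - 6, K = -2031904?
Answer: 1866249898219/2830220 ≈ 6.5940e+5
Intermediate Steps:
M(X, a) = -15
F = -2825345 (F = -2031904 - 1*793441 = -2031904 - 793441 = -2825345)
b = -1/2830220 (b = 1/(-2825345 - 15*325) = 1/(-2825345 - 4875) = 1/(-2830220) = -1/2830220 ≈ -3.5333e-7)
k + b = 659401 - 1/2830220 = 1866249898219/2830220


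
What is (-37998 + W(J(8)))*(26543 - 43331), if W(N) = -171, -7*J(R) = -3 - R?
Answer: 640781172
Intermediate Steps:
J(R) = 3/7 + R/7 (J(R) = -(-3 - R)/7 = 3/7 + R/7)
(-37998 + W(J(8)))*(26543 - 43331) = (-37998 - 171)*(26543 - 43331) = -38169*(-16788) = 640781172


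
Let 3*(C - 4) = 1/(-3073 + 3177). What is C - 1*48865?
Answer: -15244631/312 ≈ -48861.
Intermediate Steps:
C = 1249/312 (C = 4 + 1/(3*(-3073 + 3177)) = 4 + (⅓)/104 = 4 + (⅓)*(1/104) = 4 + 1/312 = 1249/312 ≈ 4.0032)
C - 1*48865 = 1249/312 - 1*48865 = 1249/312 - 48865 = -15244631/312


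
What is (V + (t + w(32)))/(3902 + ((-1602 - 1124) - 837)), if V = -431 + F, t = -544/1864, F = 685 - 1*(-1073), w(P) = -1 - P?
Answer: 100478/26329 ≈ 3.8162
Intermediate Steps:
F = 1758 (F = 685 + 1073 = 1758)
t = -68/233 (t = -544*1/1864 = -68/233 ≈ -0.29185)
V = 1327 (V = -431 + 1758 = 1327)
(V + (t + w(32)))/(3902 + ((-1602 - 1124) - 837)) = (1327 + (-68/233 + (-1 - 1*32)))/(3902 + ((-1602 - 1124) - 837)) = (1327 + (-68/233 + (-1 - 32)))/(3902 + (-2726 - 837)) = (1327 + (-68/233 - 33))/(3902 - 3563) = (1327 - 7757/233)/339 = (301434/233)*(1/339) = 100478/26329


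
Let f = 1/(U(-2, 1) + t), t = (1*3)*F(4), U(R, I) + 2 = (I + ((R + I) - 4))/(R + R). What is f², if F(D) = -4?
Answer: 1/169 ≈ 0.0059172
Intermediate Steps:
U(R, I) = -2 + (-4 + R + 2*I)/(2*R) (U(R, I) = -2 + (I + ((R + I) - 4))/(R + R) = -2 + (I + ((I + R) - 4))/((2*R)) = -2 + (I + (-4 + I + R))*(1/(2*R)) = -2 + (-4 + R + 2*I)*(1/(2*R)) = -2 + (-4 + R + 2*I)/(2*R))
t = -12 (t = (1*3)*(-4) = 3*(-4) = -12)
f = -1/13 (f = 1/((-2 + 1 - 3/2*(-2))/(-2) - 12) = 1/(-(-2 + 1 + 3)/2 - 12) = 1/(-½*2 - 12) = 1/(-1 - 12) = 1/(-13) = -1/13 ≈ -0.076923)
f² = (-1/13)² = 1/169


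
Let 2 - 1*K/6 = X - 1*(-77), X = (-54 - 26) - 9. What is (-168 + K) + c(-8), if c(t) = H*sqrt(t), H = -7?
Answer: -84 - 14*I*sqrt(2) ≈ -84.0 - 19.799*I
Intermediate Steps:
X = -89 (X = -80 - 9 = -89)
K = 84 (K = 12 - 6*(-89 - 1*(-77)) = 12 - 6*(-89 + 77) = 12 - 6*(-12) = 12 + 72 = 84)
c(t) = -7*sqrt(t)
(-168 + K) + c(-8) = (-168 + 84) - 14*I*sqrt(2) = -84 - 14*I*sqrt(2)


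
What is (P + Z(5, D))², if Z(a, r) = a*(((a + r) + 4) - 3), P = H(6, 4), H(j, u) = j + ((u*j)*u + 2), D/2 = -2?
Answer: 12996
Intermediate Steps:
D = -4 (D = 2*(-2) = -4)
H(j, u) = 2 + j + j*u² (H(j, u) = j + ((j*u)*u + 2) = j + (j*u² + 2) = j + (2 + j*u²) = 2 + j + j*u²)
P = 104 (P = 2 + 6 + 6*4² = 2 + 6 + 6*16 = 2 + 6 + 96 = 104)
Z(a, r) = a*(1 + a + r) (Z(a, r) = a*((4 + a + r) - 3) = a*(1 + a + r))
(P + Z(5, D))² = (104 + 5*(1 + 5 - 4))² = (104 + 5*2)² = (104 + 10)² = 114² = 12996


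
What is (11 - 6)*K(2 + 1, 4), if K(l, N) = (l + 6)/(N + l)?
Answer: 45/7 ≈ 6.4286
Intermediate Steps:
K(l, N) = (6 + l)/(N + l)
(11 - 6)*K(2 + 1, 4) = (11 - 6)*((6 + (2 + 1))/(4 + (2 + 1))) = 5*((6 + 3)/(4 + 3)) = 5*(9/7) = 45/7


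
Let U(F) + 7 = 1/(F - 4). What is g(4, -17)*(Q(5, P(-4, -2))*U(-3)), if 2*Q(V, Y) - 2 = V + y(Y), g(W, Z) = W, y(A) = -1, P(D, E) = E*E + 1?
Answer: -600/7 ≈ -85.714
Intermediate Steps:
P(D, E) = 1 + E² (P(D, E) = E² + 1 = 1 + E²)
U(F) = -7 + 1/(-4 + F) (U(F) = -7 + 1/(F - 4) = -7 + 1/(-4 + F))
Q(V, Y) = ½ + V/2 (Q(V, Y) = 1 + (V - 1)/2 = 1 + (-1 + V)/2 = 1 + (-½ + V/2) = ½ + V/2)
g(4, -17)*(Q(5, P(-4, -2))*U(-3)) = 4*((½ + (½)*5)*((29 - 7*(-3))/(-4 - 3))) = 4*((½ + 5/2)*((29 + 21)/(-7))) = 4*(3*(-⅐*50)) = 4*(3*(-50/7)) = 4*(-150/7) = -600/7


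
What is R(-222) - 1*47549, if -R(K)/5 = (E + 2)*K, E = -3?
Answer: -48659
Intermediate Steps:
R(K) = 5*K (R(K) = -5*(-3 + 2)*K = -(-5)*K = 5*K)
R(-222) - 1*47549 = 5*(-222) - 1*47549 = -1110 - 47549 = -48659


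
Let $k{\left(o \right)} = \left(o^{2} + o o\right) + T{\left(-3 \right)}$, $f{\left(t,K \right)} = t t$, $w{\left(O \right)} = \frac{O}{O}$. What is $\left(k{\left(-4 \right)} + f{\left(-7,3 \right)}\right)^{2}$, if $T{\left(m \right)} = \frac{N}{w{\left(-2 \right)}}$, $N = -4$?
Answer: $5929$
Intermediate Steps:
$w{\left(O \right)} = 1$
$T{\left(m \right)} = -4$ ($T{\left(m \right)} = - \frac{4}{1} = \left(-4\right) 1 = -4$)
$f{\left(t,K \right)} = t^{2}$
$k{\left(o \right)} = -4 + 2 o^{2}$ ($k{\left(o \right)} = \left(o^{2} + o o\right) - 4 = \left(o^{2} + o^{2}\right) - 4 = 2 o^{2} - 4 = -4 + 2 o^{2}$)
$\left(k{\left(-4 \right)} + f{\left(-7,3 \right)}\right)^{2} = \left(\left(-4 + 2 \left(-4\right)^{2}\right) + \left(-7\right)^{2}\right)^{2} = \left(\left(-4 + 2 \cdot 16\right) + 49\right)^{2} = \left(\left(-4 + 32\right) + 49\right)^{2} = \left(28 + 49\right)^{2} = 77^{2} = 5929$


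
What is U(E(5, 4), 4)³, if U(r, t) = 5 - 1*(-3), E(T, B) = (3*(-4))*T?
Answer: 512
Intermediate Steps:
E(T, B) = -12*T
U(r, t) = 8 (U(r, t) = 5 + 3 = 8)
U(E(5, 4), 4)³ = 8³ = 512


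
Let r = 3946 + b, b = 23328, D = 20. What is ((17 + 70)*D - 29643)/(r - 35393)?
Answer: 27903/8119 ≈ 3.4368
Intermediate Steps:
r = 27274 (r = 3946 + 23328 = 27274)
((17 + 70)*D - 29643)/(r - 35393) = ((17 + 70)*20 - 29643)/(27274 - 35393) = (87*20 - 29643)/(-8119) = (1740 - 29643)*(-1/8119) = -27903*(-1/8119) = 27903/8119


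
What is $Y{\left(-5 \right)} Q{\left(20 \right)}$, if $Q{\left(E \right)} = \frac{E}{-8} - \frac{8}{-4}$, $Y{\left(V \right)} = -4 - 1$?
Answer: $\frac{5}{2} \approx 2.5$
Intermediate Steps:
$Y{\left(V \right)} = -5$ ($Y{\left(V \right)} = -4 - 1 = -5$)
$Q{\left(E \right)} = 2 - \frac{E}{8}$ ($Q{\left(E \right)} = E \left(- \frac{1}{8}\right) - -2 = - \frac{E}{8} + 2 = 2 - \frac{E}{8}$)
$Y{\left(-5 \right)} Q{\left(20 \right)} = - 5 \left(2 - \frac{5}{2}\right) = \left(-5\right) \left(- \frac{1}{2}\right) = \frac{5}{2}$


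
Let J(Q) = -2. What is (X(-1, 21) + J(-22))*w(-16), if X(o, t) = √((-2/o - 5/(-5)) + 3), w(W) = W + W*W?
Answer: -480 + 240*√6 ≈ 107.88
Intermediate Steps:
w(W) = W + W²
X(o, t) = √(4 - 2/o) (X(o, t) = √((-2/o - 5*(-⅕)) + 3) = √((-2/o + 1) + 3) = √((1 - 2/o) + 3) = √(4 - 2/o))
(X(-1, 21) + J(-22))*w(-16) = (√(4 - 2/(-1)) - 2)*(-16*(1 - 16)) = (√(4 - 2*(-1)) - 2)*(-16*(-15)) = (√(4 + 2) - 2)*240 = (√6 - 2)*240 = (-2 + √6)*240 = -480 + 240*√6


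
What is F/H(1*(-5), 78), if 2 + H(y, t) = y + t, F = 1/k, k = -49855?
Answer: -1/3539705 ≈ -2.8251e-7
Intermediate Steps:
F = -1/49855 (F = 1/(-49855) = -1/49855 ≈ -2.0058e-5)
H(y, t) = -2 + t + y (H(y, t) = -2 + (y + t) = -2 + (t + y) = -2 + t + y)
F/H(1*(-5), 78) = -1/(49855*(-2 + 78 + 1*(-5))) = -1/(49855*(-2 + 78 - 5)) = -1/49855/71 = -1/49855*1/71 = -1/3539705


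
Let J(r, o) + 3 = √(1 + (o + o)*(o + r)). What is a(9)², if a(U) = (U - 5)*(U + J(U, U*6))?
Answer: 109456 + 192*√6805 ≈ 1.2529e+5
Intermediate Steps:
J(r, o) = -3 + √(1 + 2*o*(o + r)) (J(r, o) = -3 + √(1 + (o + o)*(o + r)) = -3 + √(1 + (2*o)*(o + r)) = -3 + √(1 + 2*o*(o + r)))
a(U) = (-5 + U)*(-3 + U + √(1 + 84*U²)) (a(U) = (U - 5)*(U + (-3 + √(1 + 2*(U*6)² + 2*(U*6)*U))) = (-5 + U)*(U + (-3 + √(1 + 2*(6*U)² + 2*(6*U)*U))) = (-5 + U)*(U + (-3 + √(1 + 2*(36*U²) + 12*U²))) = (-5 + U)*(U + (-3 + √(1 + 72*U² + 12*U²))) = (-5 + U)*(U + (-3 + √(1 + 84*U²))) = (-5 + U)*(-3 + U + √(1 + 84*U²)))
a(9)² = (15 + 9² - 8*9 - 5*√(1 + 84*9²) + 9*√(1 + 84*9²))² = (15 + 81 - 72 - 5*√(1 + 84*81) + 9*√(1 + 84*81))² = (15 + 81 - 72 - 5*√(1 + 6804) + 9*√(1 + 6804))² = (15 + 81 - 72 - 5*√6805 + 9*√6805)² = (24 + 4*√6805)²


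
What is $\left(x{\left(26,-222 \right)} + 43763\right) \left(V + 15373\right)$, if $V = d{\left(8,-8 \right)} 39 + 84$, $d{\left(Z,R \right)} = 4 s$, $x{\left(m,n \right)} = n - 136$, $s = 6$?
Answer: $711538165$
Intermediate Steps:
$x{\left(m,n \right)} = -136 + n$
$d{\left(Z,R \right)} = 24$ ($d{\left(Z,R \right)} = 4 \cdot 6 = 24$)
$V = 1020$ ($V = 24 \cdot 39 + 84 = 936 + 84 = 1020$)
$\left(x{\left(26,-222 \right)} + 43763\right) \left(V + 15373\right) = \left(\left(-136 - 222\right) + 43763\right) \left(1020 + 15373\right) = \left(-358 + 43763\right) 16393 = 43405 \cdot 16393 = 711538165$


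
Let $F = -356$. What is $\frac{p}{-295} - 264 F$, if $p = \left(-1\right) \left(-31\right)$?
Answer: $\frac{27725249}{295} \approx 93984.0$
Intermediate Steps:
$p = 31$
$\frac{p}{-295} - 264 F = \frac{31}{-295} - -93984 = 31 \left(- \frac{1}{295}\right) + 93984 = - \frac{31}{295} + 93984 = \frac{27725249}{295}$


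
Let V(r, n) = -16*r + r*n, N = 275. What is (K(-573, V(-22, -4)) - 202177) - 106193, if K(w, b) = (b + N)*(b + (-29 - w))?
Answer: 395190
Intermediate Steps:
V(r, n) = -16*r + n*r
K(w, b) = (275 + b)*(-29 + b - w) (K(w, b) = (b + 275)*(b + (-29 - w)) = (275 + b)*(-29 + b - w))
(K(-573, V(-22, -4)) - 202177) - 106193 = ((-7975 + (-22*(-16 - 4))**2 - 275*(-573) + 246*(-22*(-16 - 4)) - 1*(-22*(-16 - 4))*(-573)) - 202177) - 106193 = ((-7975 + (-22*(-20))**2 + 157575 + 246*(-22*(-20)) - 1*(-22*(-20))*(-573)) - 202177) - 106193 = ((-7975 + 440**2 + 157575 + 246*440 - 1*440*(-573)) - 202177) - 106193 = ((-7975 + 193600 + 157575 + 108240 + 252120) - 202177) - 106193 = (703560 - 202177) - 106193 = 501383 - 106193 = 395190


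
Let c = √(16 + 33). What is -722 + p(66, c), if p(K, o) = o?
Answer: -715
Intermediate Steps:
c = 7 (c = √49 = 7)
-722 + p(66, c) = -722 + 7 = -715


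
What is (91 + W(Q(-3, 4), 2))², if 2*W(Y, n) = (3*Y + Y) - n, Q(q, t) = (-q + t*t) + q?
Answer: 14884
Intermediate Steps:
Q(q, t) = t² (Q(q, t) = (-q + t²) + q = (t² - q) + q = t²)
W(Y, n) = 2*Y - n/2 (W(Y, n) = ((3*Y + Y) - n)/2 = (4*Y - n)/2 = (-n + 4*Y)/2 = 2*Y - n/2)
(91 + W(Q(-3, 4), 2))² = (91 + (2*4² - ½*2))² = (91 + (2*16 - 1))² = (91 + (32 - 1))² = (91 + 31)² = 122² = 14884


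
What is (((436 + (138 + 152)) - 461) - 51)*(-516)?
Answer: -110424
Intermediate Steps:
(((436 + (138 + 152)) - 461) - 51)*(-516) = (((436 + 290) - 461) - 51)*(-516) = ((726 - 461) - 51)*(-516) = (265 - 51)*(-516) = 214*(-516) = -110424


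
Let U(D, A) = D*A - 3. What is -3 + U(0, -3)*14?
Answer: -45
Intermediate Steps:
U(D, A) = -3 + A*D (U(D, A) = A*D - 3 = -3 + A*D)
-3 + U(0, -3)*14 = -3 + (-3 - 3*0)*14 = -3 + (-3 + 0)*14 = -3 - 3*14 = -3 - 42 = -45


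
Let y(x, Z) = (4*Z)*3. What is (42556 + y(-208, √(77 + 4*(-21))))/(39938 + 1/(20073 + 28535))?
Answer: 2068562048/1941306305 + 583296*I*√7/1941306305 ≈ 1.0656 + 0.00079496*I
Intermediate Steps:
y(x, Z) = 12*Z
(42556 + y(-208, √(77 + 4*(-21))))/(39938 + 1/(20073 + 28535)) = (42556 + 12*√(77 + 4*(-21)))/(39938 + 1/(20073 + 28535)) = (42556 + 12*√(77 - 84))/(39938 + 1/48608) = (42556 + 12*√(-7))/(39938 + 1/48608) = (42556 + 12*(I*√7))/(1941306305/48608) = (42556 + 12*I*√7)*(48608/1941306305) = 2068562048/1941306305 + 583296*I*√7/1941306305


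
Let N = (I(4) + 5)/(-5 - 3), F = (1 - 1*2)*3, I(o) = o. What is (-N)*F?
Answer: -27/8 ≈ -3.3750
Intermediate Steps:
F = -3 (F = (1 - 2)*3 = -1*3 = -3)
N = -9/8 (N = (4 + 5)/(-5 - 3) = 9/(-8) = 9*(-1/8) = -9/8 ≈ -1.1250)
(-N)*F = -1*(-9/8)*(-3) = (9/8)*(-3) = -27/8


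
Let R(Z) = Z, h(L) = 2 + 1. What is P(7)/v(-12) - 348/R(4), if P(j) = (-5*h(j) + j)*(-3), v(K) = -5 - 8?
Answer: -1155/13 ≈ -88.846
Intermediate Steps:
h(L) = 3
v(K) = -13
P(j) = 45 - 3*j (P(j) = (-5*3 + j)*(-3) = (-15 + j)*(-3) = 45 - 3*j)
P(7)/v(-12) - 348/R(4) = (45 - 3*7)/(-13) - 348/4 = (45 - 21)*(-1/13) - 348*¼ = 24*(-1/13) - 87 = -24/13 - 87 = -1155/13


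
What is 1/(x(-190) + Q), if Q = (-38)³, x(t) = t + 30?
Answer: -1/55032 ≈ -1.8171e-5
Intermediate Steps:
x(t) = 30 + t
Q = -54872
1/(x(-190) + Q) = 1/((30 - 190) - 54872) = 1/(-160 - 54872) = 1/(-55032) = -1/55032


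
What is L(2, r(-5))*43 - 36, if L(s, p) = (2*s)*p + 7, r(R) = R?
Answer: -595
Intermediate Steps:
L(s, p) = 7 + 2*p*s (L(s, p) = 2*p*s + 7 = 7 + 2*p*s)
L(2, r(-5))*43 - 36 = (7 + 2*(-5)*2)*43 - 36 = (7 - 20)*43 - 36 = -13*43 - 36 = -559 - 36 = -595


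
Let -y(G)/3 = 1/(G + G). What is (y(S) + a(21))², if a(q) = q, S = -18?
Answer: 64009/144 ≈ 444.51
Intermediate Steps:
y(G) = -3/(2*G) (y(G) = -3/(G + G) = -3*1/(2*G) = -3/(2*G))
(y(S) + a(21))² = (-3/2/(-18) + 21)² = (-3/2*(-1/18) + 21)² = (1/12 + 21)² = (253/12)² = 64009/144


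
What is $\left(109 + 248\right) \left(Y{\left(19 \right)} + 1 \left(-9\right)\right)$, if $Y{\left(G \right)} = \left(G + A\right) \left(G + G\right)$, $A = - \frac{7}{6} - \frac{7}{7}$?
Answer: $225148$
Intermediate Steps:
$A = - \frac{13}{6}$ ($A = \left(-7\right) \frac{1}{6} - 1 = - \frac{7}{6} - 1 = - \frac{13}{6} \approx -2.1667$)
$Y{\left(G \right)} = 2 G \left(- \frac{13}{6} + G\right)$ ($Y{\left(G \right)} = \left(G - \frac{13}{6}\right) \left(G + G\right) = \left(- \frac{13}{6} + G\right) 2 G = 2 G \left(- \frac{13}{6} + G\right)$)
$\left(109 + 248\right) \left(Y{\left(19 \right)} + 1 \left(-9\right)\right) = \left(109 + 248\right) \left(\frac{1}{3} \cdot 19 \left(-13 + 6 \cdot 19\right) + 1 \left(-9\right)\right) = 357 \left(\frac{1}{3} \cdot 19 \left(-13 + 114\right) - 9\right) = 357 \left(\frac{1}{3} \cdot 19 \cdot 101 - 9\right) = 357 \left(\frac{1919}{3} - 9\right) = 357 \cdot \frac{1892}{3} = 225148$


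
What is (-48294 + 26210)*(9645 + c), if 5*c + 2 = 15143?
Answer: -1399374744/5 ≈ -2.7988e+8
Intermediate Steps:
c = 15141/5 (c = -⅖ + (⅕)*15143 = -⅖ + 15143/5 = 15141/5 ≈ 3028.2)
(-48294 + 26210)*(9645 + c) = (-48294 + 26210)*(9645 + 15141/5) = -22084*63366/5 = -1399374744/5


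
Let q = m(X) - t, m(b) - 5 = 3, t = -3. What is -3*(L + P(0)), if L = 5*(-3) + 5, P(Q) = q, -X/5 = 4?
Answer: -3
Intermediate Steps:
X = -20 (X = -5*4 = -20)
m(b) = 8 (m(b) = 5 + 3 = 8)
q = 11 (q = 8 - 1*(-3) = 8 + 3 = 11)
P(Q) = 11
L = -10 (L = -15 + 5 = -10)
-3*(L + P(0)) = -3*(-10 + 11) = -3*1 = -3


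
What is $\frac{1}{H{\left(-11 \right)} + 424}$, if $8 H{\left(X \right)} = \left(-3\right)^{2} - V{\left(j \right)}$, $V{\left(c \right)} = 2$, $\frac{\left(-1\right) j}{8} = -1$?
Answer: $\frac{8}{3399} \approx 0.0023536$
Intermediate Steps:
$j = 8$ ($j = \left(-8\right) \left(-1\right) = 8$)
$H{\left(X \right)} = \frac{7}{8}$ ($H{\left(X \right)} = \frac{\left(-3\right)^{2} - 2}{8} = \frac{9 - 2}{8} = \frac{1}{8} \cdot 7 = \frac{7}{8}$)
$\frac{1}{H{\left(-11 \right)} + 424} = \frac{1}{\frac{7}{8} + 424} = \frac{1}{\frac{3399}{8}} = \frac{8}{3399}$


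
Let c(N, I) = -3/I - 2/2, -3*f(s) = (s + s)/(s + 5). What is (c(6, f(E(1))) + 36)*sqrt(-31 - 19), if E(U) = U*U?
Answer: 310*I*sqrt(2) ≈ 438.41*I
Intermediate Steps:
E(U) = U**2
f(s) = -2*s/(3*(5 + s)) (f(s) = -(s + s)/(3*(s + 5)) = -2*s/(3*(5 + s)))
c(N, I) = -1 - 3/I (c(N, I) = -3/I - 2*1/2 = -3/I - 1 = -1 - 3/I)
(c(6, f(E(1))) + 36)*sqrt(-31 - 19) = ((-3 - (-2)*1**2/(15 + 3*1**2))/((-2*1**2/(15 + 3*1**2))) + 36)*sqrt(-31 - 19) = ((-3 - (-2)/(15 + 3*1))/((-2*1/(15 + 3*1))) + 36)*sqrt(-50) = ((-3 - (-2)/(15 + 3))/((-2*1/(15 + 3))) + 36)*(5*I*sqrt(2)) = ((-3 - (-2)/18)/((-2*1/18)) + 36)*(5*I*sqrt(2)) = ((-3 - (-2)/18)/((-2*1*1/18)) + 36)*(5*I*sqrt(2)) = ((-3 - 1*(-1/9))/(-1/9) + 36)*(5*I*sqrt(2)) = (-9*(-3 + 1/9) + 36)*(5*I*sqrt(2)) = (-9*(-26/9) + 36)*(5*I*sqrt(2)) = (26 + 36)*(5*I*sqrt(2)) = 62*(5*I*sqrt(2)) = 310*I*sqrt(2)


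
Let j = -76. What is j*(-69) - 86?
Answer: 5158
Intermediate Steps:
j*(-69) - 86 = -76*(-69) - 86 = 5244 - 86 = 5158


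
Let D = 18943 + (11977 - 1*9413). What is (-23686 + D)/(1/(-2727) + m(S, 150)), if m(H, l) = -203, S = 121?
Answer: 5942133/553582 ≈ 10.734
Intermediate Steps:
D = 21507 (D = 18943 + (11977 - 9413) = 18943 + 2564 = 21507)
(-23686 + D)/(1/(-2727) + m(S, 150)) = (-23686 + 21507)/(1/(-2727) - 203) = -2179/(-1/2727 - 203) = -2179/(-553582/2727) = -2179*(-2727/553582) = 5942133/553582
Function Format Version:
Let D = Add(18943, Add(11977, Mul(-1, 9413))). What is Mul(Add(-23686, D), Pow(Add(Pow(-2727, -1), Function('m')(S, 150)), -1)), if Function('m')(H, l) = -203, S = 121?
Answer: Rational(5942133, 553582) ≈ 10.734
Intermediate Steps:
D = 21507 (D = Add(18943, Add(11977, -9413)) = Add(18943, 2564) = 21507)
Mul(Add(-23686, D), Pow(Add(Pow(-2727, -1), Function('m')(S, 150)), -1)) = Mul(Add(-23686, 21507), Pow(Add(Pow(-2727, -1), -203), -1)) = Mul(-2179, Pow(Add(Rational(-1, 2727), -203), -1)) = Mul(-2179, Pow(Rational(-553582, 2727), -1)) = Mul(-2179, Rational(-2727, 553582)) = Rational(5942133, 553582)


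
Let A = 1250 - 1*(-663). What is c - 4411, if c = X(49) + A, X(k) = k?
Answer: -2449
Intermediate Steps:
A = 1913 (A = 1250 + 663 = 1913)
c = 1962 (c = 49 + 1913 = 1962)
c - 4411 = 1962 - 4411 = -2449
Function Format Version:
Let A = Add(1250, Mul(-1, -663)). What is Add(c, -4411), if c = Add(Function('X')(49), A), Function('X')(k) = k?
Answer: -2449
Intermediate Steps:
A = 1913 (A = Add(1250, 663) = 1913)
c = 1962 (c = Add(49, 1913) = 1962)
Add(c, -4411) = Add(1962, -4411) = -2449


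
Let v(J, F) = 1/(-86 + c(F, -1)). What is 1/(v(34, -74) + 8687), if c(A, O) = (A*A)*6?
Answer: 32770/284672991 ≈ 0.00011511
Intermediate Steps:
c(A, O) = 6*A² (c(A, O) = A²*6 = 6*A²)
v(J, F) = 1/(-86 + 6*F²)
1/(v(34, -74) + 8687) = 1/(1/(2*(-43 + 3*(-74)²)) + 8687) = 1/(1/(2*(-43 + 3*5476)) + 8687) = 1/(1/(2*(-43 + 16428)) + 8687) = 1/((½)/16385 + 8687) = 1/((½)*(1/16385) + 8687) = 1/(1/32770 + 8687) = 1/(284672991/32770) = 32770/284672991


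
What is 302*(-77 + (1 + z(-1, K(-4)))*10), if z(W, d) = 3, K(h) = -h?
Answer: -11174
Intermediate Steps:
302*(-77 + (1 + z(-1, K(-4)))*10) = 302*(-77 + (1 + 3)*10) = 302*(-77 + 4*10) = 302*(-77 + 40) = 302*(-37) = -11174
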